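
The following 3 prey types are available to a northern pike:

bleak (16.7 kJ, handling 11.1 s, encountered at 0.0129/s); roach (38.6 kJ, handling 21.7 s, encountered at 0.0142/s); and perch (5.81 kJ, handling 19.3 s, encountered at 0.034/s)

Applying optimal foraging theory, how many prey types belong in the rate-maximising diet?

2

Profitabilities (E/h, kJ/s): roach 1.78, bleak 1.5, perch 0.301. Add prey in this order while the next type's profitability exceeds the intake rate on those already taken.
Rate on top 1: 0.419. bleak: 1.5 > 0.419 → include.
Rate on top 2: 0.5261. perch: 0.301 < 0.5261 → exclude; stop.
Optimal diet: roach, bleak — 2 of 3 types.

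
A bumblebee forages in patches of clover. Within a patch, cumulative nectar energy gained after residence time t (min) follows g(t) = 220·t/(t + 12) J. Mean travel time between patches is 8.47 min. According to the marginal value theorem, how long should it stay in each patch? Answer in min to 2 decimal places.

10.08 min

Optimal t* satisfies g'(t*) = g(t*)/(T + t*).
g'(t) = 220·12/(t + 12)². Setting 220·12/(t+12)² = 220t/[(t+12)(8.47+t)] gives 12(8.47+t) = t(t+12), so t² = 12×8.47 = 101.6.
t* = √101.6 = 10.08 min.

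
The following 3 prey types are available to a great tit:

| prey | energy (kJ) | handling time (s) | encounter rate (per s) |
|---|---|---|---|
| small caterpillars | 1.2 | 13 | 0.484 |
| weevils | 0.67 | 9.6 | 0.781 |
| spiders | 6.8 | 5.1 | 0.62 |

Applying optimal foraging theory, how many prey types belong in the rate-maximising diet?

1

Rank by E/h (kJ/s): spiders 1.33, small caterpillars 0.0923, weevils 0.0698. Include each in turn until the next type's E/h falls below the running intake rate.
Rate on top 1: 1.013. small caterpillars: 0.0923 < 1.013 → exclude; stop.
Optimal diet: spiders — 1 of 3 types.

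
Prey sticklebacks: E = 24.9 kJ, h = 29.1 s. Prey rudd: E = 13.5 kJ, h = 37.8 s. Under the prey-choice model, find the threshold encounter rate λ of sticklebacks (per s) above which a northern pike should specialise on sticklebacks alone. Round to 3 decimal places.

0.025 per s

Drop rudd once their profitability E₂/h₂ falls below the rate achievable on sticklebacks alone: E₂/h₂ = λE₁/(1 + λh₁).
Solve for λ: λE₁h₂ = E₂(1 + λh₁) → λ(E₁h₂ − E₂h₁) = E₂ → λ = E₂/(E₁h₂ − E₂h₁).
λ = 13.5/(24.9×37.8 − 13.5×29.1) = 13.5/548.4 = 0.02462 per s.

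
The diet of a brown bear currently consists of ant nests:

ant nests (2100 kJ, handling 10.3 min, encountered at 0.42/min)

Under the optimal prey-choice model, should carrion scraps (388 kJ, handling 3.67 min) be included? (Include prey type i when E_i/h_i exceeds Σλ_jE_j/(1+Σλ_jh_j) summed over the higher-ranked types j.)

On ant nests alone, R = ΣλE/(1+Σλh) = 882/5.326 = 165.6 kJ/min.
carrion scraps: E/h = 388/3.67 = 105.7 kJ/min.
Since 105.7 < R, time spent handling carrion scraps is better spent searching.

No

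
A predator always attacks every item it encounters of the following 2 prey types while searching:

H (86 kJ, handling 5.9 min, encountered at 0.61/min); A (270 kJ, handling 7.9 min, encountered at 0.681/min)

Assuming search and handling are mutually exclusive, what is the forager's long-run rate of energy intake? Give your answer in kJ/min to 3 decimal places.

Energy encountered per unit search time: 0.61×86 + 0.681×270 = 236.3 kJ/min.
Handling time per unit search time: 0.61×5.9 + 0.681×7.9 = 8.979.
Rate = 236.3/(1 + 8.979) = 23.68 kJ/min.

23.683 kJ/min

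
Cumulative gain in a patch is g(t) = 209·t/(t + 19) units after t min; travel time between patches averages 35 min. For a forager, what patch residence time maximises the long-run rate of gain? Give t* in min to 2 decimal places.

25.79 min

Optimal t* satisfies g'(t*) = g(t*)/(T + t*).
g'(t) = 209·19/(t + 19)². Setting 209·19/(t+19)² = 209t/[(t+19)(35+t)] gives 19(35+t) = t(t+19), so t² = 19×35 = 665.
t* = √665 = 25.79 min.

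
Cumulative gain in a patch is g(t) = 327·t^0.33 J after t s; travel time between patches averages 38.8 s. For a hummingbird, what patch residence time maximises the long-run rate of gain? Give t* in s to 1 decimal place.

By the marginal value theorem, leave when the instantaneous gain rate g'(t) equals the habitat-wide average g(t)/(T + t).
g'(t) = 0.33·327·t^-0.67. Setting 0.33·327·t^-0.67 = 327·t^0.33/(38.8+t) gives 0.33(38.8+t) = t, so 0.67·t = 0.33×38.8.
t* = 0.33×38.8/0.67 = 19.11 s.

19.1 s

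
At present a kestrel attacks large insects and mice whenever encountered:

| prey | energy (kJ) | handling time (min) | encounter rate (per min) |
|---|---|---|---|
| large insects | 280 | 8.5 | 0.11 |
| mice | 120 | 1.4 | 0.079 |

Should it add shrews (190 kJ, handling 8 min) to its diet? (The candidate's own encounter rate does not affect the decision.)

On large insects and mice alone, R = ΣλE/(1+Σλh) = 40.28/2.046 = 19.69 kJ/min.
shrews: E/h = 190/8 = 23.75 kJ/min.
23.75 > 19.69, so adding shrews raises the average — include it.

Yes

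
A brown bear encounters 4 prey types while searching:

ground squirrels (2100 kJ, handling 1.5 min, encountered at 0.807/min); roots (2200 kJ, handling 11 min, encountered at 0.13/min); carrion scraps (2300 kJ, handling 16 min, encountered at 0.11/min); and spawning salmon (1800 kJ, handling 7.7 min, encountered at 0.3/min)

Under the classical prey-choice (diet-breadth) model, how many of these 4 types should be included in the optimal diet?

E/h in descending order: ground squirrels 1.4e+03, spawning salmon 234, roots 200, carrion scraps 144 kJ/min. The optimal diet is the largest prefix of this list for which every included type satisfies E_i/h_i > R on the types above it.
Rate on top 1: 766.7. spawning salmon: 234 < 766.7 → exclude; stop.
Optimal diet: ground squirrels — 1 of 4 types.

1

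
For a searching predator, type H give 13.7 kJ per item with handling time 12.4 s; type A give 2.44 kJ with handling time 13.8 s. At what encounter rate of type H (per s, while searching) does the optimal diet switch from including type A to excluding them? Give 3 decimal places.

The zero-one rule: include type A iff E₂/h₂ > λE₁/(1+λh₁). Equality gives the switch point.
λE₁h₂ = E₂ + λE₂h₁ ⇒ λ = E₂/(E₁h₂ − E₂h₁) = 2.44/(189.1 − 30.26) = 0.01536 per s.

0.015 per s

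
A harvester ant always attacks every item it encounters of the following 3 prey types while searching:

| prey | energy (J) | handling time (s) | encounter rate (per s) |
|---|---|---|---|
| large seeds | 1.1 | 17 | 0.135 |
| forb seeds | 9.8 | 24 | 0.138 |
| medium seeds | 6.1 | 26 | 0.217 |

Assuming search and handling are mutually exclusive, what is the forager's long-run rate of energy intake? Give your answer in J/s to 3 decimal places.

Energy encountered per unit search time: 0.135×1.1 + 0.138×9.8 + 0.217×6.1 = 2.825 J/s.
Handling time per unit search time: 0.135×17 + 0.138×24 + 0.217×26 = 11.25.
Rate = 2.825/(1 + 11.25) = 0.2306 J/s.

0.231 J/s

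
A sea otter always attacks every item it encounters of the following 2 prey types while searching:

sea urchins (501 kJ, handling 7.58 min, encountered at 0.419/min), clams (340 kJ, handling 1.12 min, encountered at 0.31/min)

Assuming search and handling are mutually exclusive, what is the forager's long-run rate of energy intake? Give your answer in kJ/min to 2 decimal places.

Energy encountered per unit search time: 0.419×501 + 0.31×340 = 315.3 kJ/min.
Handling time per unit search time: 0.419×7.58 + 0.31×1.12 = 3.523.
Rate = 315.3/(1 + 3.523) = 69.71 kJ/min.

69.71 kJ/min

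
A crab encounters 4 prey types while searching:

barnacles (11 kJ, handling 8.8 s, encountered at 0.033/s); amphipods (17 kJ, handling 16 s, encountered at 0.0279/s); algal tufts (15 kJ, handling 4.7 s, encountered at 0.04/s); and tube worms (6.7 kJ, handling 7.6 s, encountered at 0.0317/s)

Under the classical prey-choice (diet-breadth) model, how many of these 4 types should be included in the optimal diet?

4

E/h in descending order: algal tufts 3.19, barnacles 1.25, amphipods 1.06, tube worms 0.882 kJ/s. The optimal diet is the largest prefix of this list for which every included type satisfies E_i/h_i > R on the types above it.
Rate on top 1: 0.5051. barnacles: 1.25 > 0.5051 → include.
Rate on top 2: 0.6514. amphipods: 1.06 > 0.6514 → include.
Rate on top 3: 0.7467. tube worms: 0.882 > 0.7467 → include.
Optimal diet: algal tufts, barnacles, amphipods, tube worms — 4 of 4 types.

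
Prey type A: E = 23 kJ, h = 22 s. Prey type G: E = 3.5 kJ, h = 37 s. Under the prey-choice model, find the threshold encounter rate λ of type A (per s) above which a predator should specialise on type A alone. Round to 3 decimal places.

0.005 per s

At the threshold, the rate on type A alone equals the profitability of type G: λ·23/(1 + λ·22) = 3.5/37 = 0.09459.
Rearranging, λ(23 − 0.09459×22) = 0.09459, so λ = 0.09459/20.92 = 0.004522 per s.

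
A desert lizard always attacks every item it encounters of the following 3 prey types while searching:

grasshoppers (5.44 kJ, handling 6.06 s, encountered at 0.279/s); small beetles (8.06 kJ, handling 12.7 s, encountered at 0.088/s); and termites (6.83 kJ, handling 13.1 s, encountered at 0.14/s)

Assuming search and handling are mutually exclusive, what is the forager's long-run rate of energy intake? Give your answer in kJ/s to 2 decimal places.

0.56 kJ/s

R = Σλ_iE_i / (1 + Σλ_ih_i)
Numerator: 0.279×5.44 + 0.088×8.06 + 0.14×6.83 = 3.183
Denominator: 1 + 0.279×6.06 + 0.088×12.7 + 0.14×13.1 = 5.642
R = 3.183/5.642 = 0.5642 kJ/s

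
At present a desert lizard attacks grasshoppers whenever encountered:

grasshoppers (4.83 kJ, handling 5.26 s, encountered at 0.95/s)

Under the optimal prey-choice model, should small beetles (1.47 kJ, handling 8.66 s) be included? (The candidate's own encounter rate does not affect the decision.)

No

On grasshoppers alone, R = ΣλE/(1+Σλh) = 4.588/5.997 = 0.7651 kJ/s.
small beetles: E/h = 1.47/8.66 = 0.1697 kJ/s.
0.1697 < 0.7651, so adding small beetles would lower the average — exclude it.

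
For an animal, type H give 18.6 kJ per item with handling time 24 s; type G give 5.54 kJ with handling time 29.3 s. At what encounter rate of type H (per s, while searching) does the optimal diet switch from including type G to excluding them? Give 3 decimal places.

Drop type G once their profitability E₂/h₂ falls below the rate achievable on type H alone: E₂/h₂ = λE₁/(1 + λh₁).
Solve for λ: λE₁h₂ = E₂(1 + λh₁) → λ(E₁h₂ − E₂h₁) = E₂ → λ = E₂/(E₁h₂ − E₂h₁).
λ = 5.54/(18.6×29.3 − 5.54×24) = 5.54/412 = 0.01345 per s.

0.013 per s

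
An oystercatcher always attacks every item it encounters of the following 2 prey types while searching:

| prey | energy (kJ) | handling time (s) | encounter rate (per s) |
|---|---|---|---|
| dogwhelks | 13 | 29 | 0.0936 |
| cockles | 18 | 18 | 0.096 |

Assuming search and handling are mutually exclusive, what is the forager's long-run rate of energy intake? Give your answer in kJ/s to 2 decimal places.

R = (0.0936×13 + 0.096×18) / (1 + 0.0936×29 + 0.096×18) = 2.945/5.442 = 0.5411 kJ/s.

0.54 kJ/s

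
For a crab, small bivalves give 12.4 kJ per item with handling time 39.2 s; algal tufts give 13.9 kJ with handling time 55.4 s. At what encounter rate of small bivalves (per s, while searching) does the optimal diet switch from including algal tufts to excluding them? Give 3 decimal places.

Drop algal tufts once their profitability E₂/h₂ falls below the rate achievable on small bivalves alone: E₂/h₂ = λE₁/(1 + λh₁).
Solve for λ: λE₁h₂ = E₂(1 + λh₁) → λ(E₁h₂ − E₂h₁) = E₂ → λ = E₂/(E₁h₂ − E₂h₁).
λ = 13.9/(12.4×55.4 − 13.9×39.2) = 13.9/142.1 = 0.09783 per s.

0.098 per s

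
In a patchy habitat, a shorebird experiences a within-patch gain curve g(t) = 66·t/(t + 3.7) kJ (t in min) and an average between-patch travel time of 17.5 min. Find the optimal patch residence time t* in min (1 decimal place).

By the marginal value theorem, leave when the instantaneous gain rate g'(t) equals the habitat-wide average g(t)/(T + t).
g'(t) = 66·3.7/(t + 3.7)². Setting 66·3.7/(t+3.7)² = 66t/[(t+3.7)(17.5+t)] gives 3.7(17.5+t) = t(t+3.7), so t² = 3.7×17.5 = 64.75.
t* = √64.75 = 8.047 min.

8.0 min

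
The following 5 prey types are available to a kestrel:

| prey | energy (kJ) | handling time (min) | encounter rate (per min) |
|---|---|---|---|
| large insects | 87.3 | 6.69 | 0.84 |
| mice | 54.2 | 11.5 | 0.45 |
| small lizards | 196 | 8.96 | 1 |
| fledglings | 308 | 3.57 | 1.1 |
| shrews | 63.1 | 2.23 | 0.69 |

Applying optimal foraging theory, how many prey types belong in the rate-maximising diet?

Rank by E/h (kJ/min): fledglings 86.3, shrews 28.3, small lizards 21.9, large insects 13, mice 4.71. Include each in turn until the next type's E/h falls below the running intake rate.
Rate on top 1: 68.76. shrews: 28.3 < 68.76 → exclude; stop.
Optimal diet: fledglings — 1 of 5 types.

1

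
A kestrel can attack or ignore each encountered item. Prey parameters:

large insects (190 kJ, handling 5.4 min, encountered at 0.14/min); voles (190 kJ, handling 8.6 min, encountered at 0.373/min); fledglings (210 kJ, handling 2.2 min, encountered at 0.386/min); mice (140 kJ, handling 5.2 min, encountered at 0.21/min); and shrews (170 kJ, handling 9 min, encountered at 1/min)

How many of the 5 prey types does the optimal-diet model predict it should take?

1

E/h in descending order: fledglings 95.5, large insects 35.2, mice 26.9, voles 22.1, shrews 18.9 kJ/min. The optimal diet is the largest prefix of this list for which every included type satisfies E_i/h_i > R on the types above it.
Rate on top 1: 43.84. large insects: 35.2 < 43.84 → exclude; stop.
Optimal diet: fledglings — 1 of 5 types.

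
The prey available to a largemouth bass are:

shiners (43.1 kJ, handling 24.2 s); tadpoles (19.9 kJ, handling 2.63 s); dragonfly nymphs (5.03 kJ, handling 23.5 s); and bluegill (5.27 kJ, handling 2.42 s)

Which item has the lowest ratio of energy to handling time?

Profitability E/h (kJ/s): shiners = 43.1/24.2 = 1.78, tadpoles = 19.9/2.63 = 7.57, dragonfly nymphs = 5.03/23.5 = 0.214, bluegill = 5.27/2.42 = 2.18.
Ranked: tadpoles > bluegill > shiners > dragonfly nymphs.

dragonfly nymphs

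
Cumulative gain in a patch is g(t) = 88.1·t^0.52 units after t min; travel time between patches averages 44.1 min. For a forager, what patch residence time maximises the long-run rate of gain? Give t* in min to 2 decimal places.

By the marginal value theorem, leave when the instantaneous gain rate g'(t) equals the habitat-wide average g(t)/(T + t).
g'(t) = 0.52·88.1·t^-0.48. Setting 0.52·88.1·t^-0.48 = 88.1·t^0.52/(44.1+t) gives 0.52(44.1+t) = t, so 0.48·t = 0.52×44.1.
t* = 0.52×44.1/0.48 = 47.78 min.

47.78 min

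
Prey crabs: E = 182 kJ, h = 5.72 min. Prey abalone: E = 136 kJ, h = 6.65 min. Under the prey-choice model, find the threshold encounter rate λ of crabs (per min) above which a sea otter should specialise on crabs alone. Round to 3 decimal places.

At the threshold, the rate on crabs alone equals the profitability of abalone: λ·182/(1 + λ·5.72) = 136/6.65 = 20.45.
Rearranging, λ(182 − 20.45×5.72) = 20.45, so λ = 20.45/65.02 = 0.3145 per min.

0.315 per min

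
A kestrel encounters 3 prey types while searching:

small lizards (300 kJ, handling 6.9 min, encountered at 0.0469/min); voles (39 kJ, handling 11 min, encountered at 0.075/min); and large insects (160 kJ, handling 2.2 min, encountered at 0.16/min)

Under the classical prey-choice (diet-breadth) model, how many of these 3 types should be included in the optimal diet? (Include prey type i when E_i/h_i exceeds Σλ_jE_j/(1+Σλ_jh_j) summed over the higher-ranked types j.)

2

Profitabilities (E/h, kJ/min): large insects 72.7, small lizards 43.5, voles 3.55. Add prey in this order while the next type's profitability exceeds the intake rate on those already taken.
Rate on top 1: 18.93. small lizards: 43.5 > 18.93 → include.
Rate on top 2: 23.67. voles: 3.55 < 23.67 → exclude; stop.
Optimal diet: large insects, small lizards — 2 of 3 types.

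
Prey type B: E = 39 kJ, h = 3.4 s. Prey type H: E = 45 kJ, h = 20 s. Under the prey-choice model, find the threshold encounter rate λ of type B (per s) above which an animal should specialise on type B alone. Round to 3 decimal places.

The zero-one rule: include type H iff E₂/h₂ > λE₁/(1+λh₁). Equality gives the switch point.
λE₁h₂ = E₂ + λE₂h₁ ⇒ λ = E₂/(E₁h₂ − E₂h₁) = 45/(780 − 153) = 0.07177 per s.

0.072 per s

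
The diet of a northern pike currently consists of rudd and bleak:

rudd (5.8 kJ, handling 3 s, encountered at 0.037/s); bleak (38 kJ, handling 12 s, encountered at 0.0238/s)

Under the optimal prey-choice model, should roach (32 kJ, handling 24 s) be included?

Current rate: (0.037×5.8 + 0.0238×38)/(1 + 0.037×3 + 0.0238×12) = 0.8012 kJ/s.
Profitability of roach: 32/24 = 1.333 kJ/s.
1.333 > 0.8012, so adding roach raises the average — include it.

Yes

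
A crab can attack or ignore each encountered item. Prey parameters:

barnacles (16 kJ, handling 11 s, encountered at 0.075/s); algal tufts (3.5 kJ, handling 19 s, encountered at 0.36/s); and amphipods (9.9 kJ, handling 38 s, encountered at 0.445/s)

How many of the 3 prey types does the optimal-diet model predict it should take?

E/h in descending order: barnacles 1.45, amphipods 0.261, algal tufts 0.184 kJ/s. The optimal diet is the largest prefix of this list for which every included type satisfies E_i/h_i > R on the types above it.
Rate on top 1: 0.6575. amphipods: 0.261 < 0.6575 → exclude; stop.
Optimal diet: barnacles — 1 of 3 types.

1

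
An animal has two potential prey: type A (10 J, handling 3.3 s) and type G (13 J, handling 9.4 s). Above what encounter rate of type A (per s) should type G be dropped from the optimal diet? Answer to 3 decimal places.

The zero-one rule: include type G iff E₂/h₂ > λE₁/(1+λh₁). Equality gives the switch point.
λE₁h₂ = E₂ + λE₂h₁ ⇒ λ = E₂/(E₁h₂ − E₂h₁) = 13/(94 − 42.9) = 0.2544 per s.

0.254 per s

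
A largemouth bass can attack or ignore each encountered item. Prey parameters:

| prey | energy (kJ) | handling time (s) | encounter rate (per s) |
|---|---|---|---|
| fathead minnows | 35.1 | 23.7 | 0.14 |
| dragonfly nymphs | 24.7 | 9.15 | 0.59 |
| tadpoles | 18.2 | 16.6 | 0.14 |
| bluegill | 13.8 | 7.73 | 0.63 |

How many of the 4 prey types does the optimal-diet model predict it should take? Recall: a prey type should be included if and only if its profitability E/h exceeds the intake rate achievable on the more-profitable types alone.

Rank by E/h (kJ/s): dragonfly nymphs 2.7, bluegill 1.79, fathead minnows 1.48, tadpoles 1.1. Include each in turn until the next type's E/h falls below the running intake rate.
Rate on top 1: 2.278. bluegill: 1.79 < 2.278 → exclude; stop.
Optimal diet: dragonfly nymphs — 1 of 4 types.

1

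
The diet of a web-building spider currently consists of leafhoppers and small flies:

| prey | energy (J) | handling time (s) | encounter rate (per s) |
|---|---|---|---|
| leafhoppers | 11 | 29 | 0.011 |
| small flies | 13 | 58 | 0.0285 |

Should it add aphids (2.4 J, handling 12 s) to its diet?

Current rate: (0.011×11 + 0.0285×13)/(1 + 0.011×29 + 0.0285×58) = 0.1654 J/s.
Profitability of aphids: 2.4/12 = 0.2 J/s.
0.2 > 0.1654, so adding aphids raises the average — include it.

Yes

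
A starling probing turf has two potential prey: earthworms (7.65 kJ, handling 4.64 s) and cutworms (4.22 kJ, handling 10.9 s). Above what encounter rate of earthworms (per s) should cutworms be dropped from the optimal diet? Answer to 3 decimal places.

0.066 per s

Drop cutworms once their profitability E₂/h₂ falls below the rate achievable on earthworms alone: E₂/h₂ = λE₁/(1 + λh₁).
Solve for λ: λE₁h₂ = E₂(1 + λh₁) → λ(E₁h₂ − E₂h₁) = E₂ → λ = E₂/(E₁h₂ − E₂h₁).
λ = 4.22/(7.65×10.9 − 4.22×4.64) = 4.22/63.8 = 0.06614 per s.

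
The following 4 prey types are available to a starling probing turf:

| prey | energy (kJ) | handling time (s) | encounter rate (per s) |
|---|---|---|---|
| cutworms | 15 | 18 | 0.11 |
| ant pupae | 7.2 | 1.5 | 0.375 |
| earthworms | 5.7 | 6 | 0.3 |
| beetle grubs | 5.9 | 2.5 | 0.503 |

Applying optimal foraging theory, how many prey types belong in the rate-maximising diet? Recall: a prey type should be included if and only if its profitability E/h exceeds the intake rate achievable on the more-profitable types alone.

2

E/h in descending order: ant pupae 4.8, beetle grubs 2.36, earthworms 0.95, cutworms 0.833 kJ/s. The optimal diet is the largest prefix of this list for which every included type satisfies E_i/h_i > R on the types above it.
Rate on top 1: 1.728. beetle grubs: 2.36 > 1.728 → include.
Rate on top 2: 2.01. earthworms: 0.95 < 2.01 → exclude; stop.
Optimal diet: ant pupae, beetle grubs — 2 of 4 types.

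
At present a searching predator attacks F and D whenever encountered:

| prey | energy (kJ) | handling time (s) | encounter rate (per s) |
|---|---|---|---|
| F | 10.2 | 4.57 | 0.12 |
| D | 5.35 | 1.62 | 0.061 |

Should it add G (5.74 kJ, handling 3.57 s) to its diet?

Yes

Intake rate on the current diet: R = (0.12×10.2 + 0.061×5.35) / (1 + 0.12×4.57 + 0.061×1.62) = 1.55/1.647 = 0.9412 kJ/s.
G: E/h = 5.74/3.57 = 1.608 kJ/s.
Since 1.608 > R, including G increases the long-run rate.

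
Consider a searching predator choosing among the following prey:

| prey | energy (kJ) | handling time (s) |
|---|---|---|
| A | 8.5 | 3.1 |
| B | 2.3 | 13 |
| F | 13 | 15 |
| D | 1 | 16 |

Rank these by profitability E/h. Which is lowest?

D

In descending order of E/h:
A: 8.5/3.1 = 2.74 kJ/s
F: 13/15 = 0.867 kJ/s
B: 2.3/13 = 0.177 kJ/s
D: 1/16 = 0.0625 kJ/s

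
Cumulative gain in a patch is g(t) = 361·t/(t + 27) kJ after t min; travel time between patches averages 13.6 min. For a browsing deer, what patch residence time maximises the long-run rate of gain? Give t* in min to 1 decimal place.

19.2 min

By the marginal value theorem, leave when the instantaneous gain rate g'(t) equals the habitat-wide average g(t)/(T + t).
g'(t) = 361·27/(t + 27)². Setting 361·27/(t+27)² = 361t/[(t+27)(13.6+t)] gives 27(13.6+t) = t(t+27), so t² = 27×13.6 = 367.2.
t* = √367.2 = 19.16 min.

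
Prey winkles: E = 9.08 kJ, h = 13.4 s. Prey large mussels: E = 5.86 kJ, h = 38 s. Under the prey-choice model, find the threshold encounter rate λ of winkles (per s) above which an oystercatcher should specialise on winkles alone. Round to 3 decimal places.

At the threshold, the rate on winkles alone equals the profitability of large mussels: λ·9.08/(1 + λ·13.4) = 5.86/38 = 0.1542.
Rearranging, λ(9.08 − 0.1542×13.4) = 0.1542, so λ = 0.1542/7.014 = 0.02199 per s.

0.022 per s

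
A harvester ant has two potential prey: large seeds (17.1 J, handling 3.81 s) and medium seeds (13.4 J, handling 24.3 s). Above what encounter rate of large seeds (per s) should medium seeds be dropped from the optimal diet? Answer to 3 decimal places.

At the threshold, the rate on large seeds alone equals the profitability of medium seeds: λ·17.1/(1 + λ·3.81) = 13.4/24.3 = 0.5514.
Rearranging, λ(17.1 − 0.5514×3.81) = 0.5514, so λ = 0.5514/15 = 0.03677 per s.

0.037 per s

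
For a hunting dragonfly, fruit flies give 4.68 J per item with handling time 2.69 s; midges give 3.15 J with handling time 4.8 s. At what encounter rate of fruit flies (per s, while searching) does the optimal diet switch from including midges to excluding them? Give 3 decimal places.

0.225 per s

At the threshold, the rate on fruit flies alone equals the profitability of midges: λ·4.68/(1 + λ·2.69) = 3.15/4.8 = 0.6562.
Rearranging, λ(4.68 − 0.6562×2.69) = 0.6562, so λ = 0.6562/2.915 = 0.2252 per s.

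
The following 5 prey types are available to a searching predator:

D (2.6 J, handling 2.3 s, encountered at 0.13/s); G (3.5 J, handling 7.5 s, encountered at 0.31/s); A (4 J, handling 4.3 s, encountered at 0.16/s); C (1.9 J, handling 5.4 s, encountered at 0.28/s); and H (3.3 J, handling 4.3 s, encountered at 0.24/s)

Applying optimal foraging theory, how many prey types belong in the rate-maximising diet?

Profitabilities (E/h, J/s): D 1.13, A 0.93, H 0.767, G 0.467, C 0.352. Add prey in this order while the next type's profitability exceeds the intake rate on those already taken.
Rate on top 1: 0.2602. A: 0.93 > 0.2602 → include.
Rate on top 2: 0.4922. H: 0.767 > 0.4922 → include.
Rate on top 3: 0.5863. G: 0.467 < 0.5863 → exclude; stop.
Optimal diet: D, A, H — 3 of 5 types.

3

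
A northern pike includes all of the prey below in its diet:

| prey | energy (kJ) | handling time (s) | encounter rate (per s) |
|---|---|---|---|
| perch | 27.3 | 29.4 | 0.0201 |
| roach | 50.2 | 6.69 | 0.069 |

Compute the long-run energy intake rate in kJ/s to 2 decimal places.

1.95 kJ/s

R = (0.0201×27.3 + 0.069×50.2) / (1 + 0.0201×29.4 + 0.069×6.69) = 4.013/2.053 = 1.955 kJ/s.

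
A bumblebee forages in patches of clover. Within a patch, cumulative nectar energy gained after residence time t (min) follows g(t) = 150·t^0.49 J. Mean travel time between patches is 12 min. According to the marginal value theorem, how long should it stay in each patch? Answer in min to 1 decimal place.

Maximise g(t)/(T+t): set derivative to zero → g'(t)(T+t) = g(t).
g'(t) = 0.49·150·t^-0.51. Setting 0.49·150·t^-0.51 = 150·t^0.49/(12+t) gives 0.49(12+t) = t, so 0.51·t = 0.49×12.
t* = 0.49×12/0.51 = 11.53 min.

11.5 min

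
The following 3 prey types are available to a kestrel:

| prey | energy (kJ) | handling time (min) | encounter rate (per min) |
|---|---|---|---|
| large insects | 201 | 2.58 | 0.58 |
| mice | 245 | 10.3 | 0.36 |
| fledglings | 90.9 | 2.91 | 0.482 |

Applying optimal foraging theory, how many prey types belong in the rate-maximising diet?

1

E/h in descending order: large insects 77.9, fledglings 31.2, mice 23.8 kJ/min. The optimal diet is the largest prefix of this list for which every included type satisfies E_i/h_i > R on the types above it.
Rate on top 1: 46.7. fledglings: 31.2 < 46.7 → exclude; stop.
Optimal diet: large insects — 1 of 3 types.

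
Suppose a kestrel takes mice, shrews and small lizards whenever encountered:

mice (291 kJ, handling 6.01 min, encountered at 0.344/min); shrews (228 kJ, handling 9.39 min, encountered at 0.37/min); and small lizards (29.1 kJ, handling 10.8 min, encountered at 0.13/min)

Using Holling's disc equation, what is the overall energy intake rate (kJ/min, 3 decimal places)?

23.692 kJ/min

R = (0.344×291 + 0.37×228 + 0.13×29.1) / (1 + 0.344×6.01 + 0.37×9.39 + 0.13×10.8) = 188.2/7.946 = 23.69 kJ/min.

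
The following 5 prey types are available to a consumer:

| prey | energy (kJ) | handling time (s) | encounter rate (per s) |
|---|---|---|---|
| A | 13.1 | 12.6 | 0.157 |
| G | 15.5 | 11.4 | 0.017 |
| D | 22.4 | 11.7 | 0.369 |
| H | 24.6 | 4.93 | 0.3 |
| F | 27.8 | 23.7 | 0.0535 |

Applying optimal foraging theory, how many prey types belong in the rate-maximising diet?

Rank by E/h (kJ/s): H 4.99, D 1.91, G 1.36, F 1.17, A 1.04. Include each in turn until the next type's E/h falls below the running intake rate.
Rate on top 1: 2.977. D: 1.91 < 2.977 → exclude; stop.
Optimal diet: H — 1 of 5 types.

1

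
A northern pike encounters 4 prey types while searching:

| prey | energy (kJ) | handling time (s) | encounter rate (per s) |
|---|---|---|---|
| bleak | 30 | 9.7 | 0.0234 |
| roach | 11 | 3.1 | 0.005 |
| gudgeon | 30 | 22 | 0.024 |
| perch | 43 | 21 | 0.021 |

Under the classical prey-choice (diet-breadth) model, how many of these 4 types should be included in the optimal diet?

Profitabilities (E/h, kJ/s): roach 3.55, bleak 3.09, perch 2.05, gudgeon 1.36. Add prey in this order while the next type's profitability exceeds the intake rate on those already taken.
Rate on top 1: 0.05416. bleak: 3.09 > 0.05416 → include.
Rate on top 2: 0.6093. perch: 2.05 > 0.6093 → include.
Rate on top 3: 0.9861. gudgeon: 1.36 > 0.9861 → include.
Optimal diet: roach, bleak, perch, gudgeon — 4 of 4 types.

4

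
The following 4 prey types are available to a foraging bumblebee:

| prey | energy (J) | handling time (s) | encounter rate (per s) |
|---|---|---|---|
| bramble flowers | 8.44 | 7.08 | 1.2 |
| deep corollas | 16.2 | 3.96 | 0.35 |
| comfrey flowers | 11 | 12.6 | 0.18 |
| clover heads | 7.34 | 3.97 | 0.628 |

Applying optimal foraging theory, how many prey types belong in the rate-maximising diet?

Profitabilities (E/h, J/s): deep corollas 4.09, clover heads 1.85, bramble flowers 1.19, comfrey flowers 0.873. Add prey in this order while the next type's profitability exceeds the intake rate on those already taken.
Rate on top 1: 2.376. clover heads: 1.85 < 2.376 → exclude; stop.
Optimal diet: deep corollas — 1 of 4 types.

1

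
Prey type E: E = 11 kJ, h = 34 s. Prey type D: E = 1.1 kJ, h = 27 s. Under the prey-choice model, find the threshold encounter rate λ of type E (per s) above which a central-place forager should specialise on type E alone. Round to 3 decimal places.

0.004 per s

The zero-one rule: include type D iff E₂/h₂ > λE₁/(1+λh₁). Equality gives the switch point.
λE₁h₂ = E₂ + λE₂h₁ ⇒ λ = E₂/(E₁h₂ − E₂h₁) = 1.1/(297 − 37.4) = 0.004237 per s.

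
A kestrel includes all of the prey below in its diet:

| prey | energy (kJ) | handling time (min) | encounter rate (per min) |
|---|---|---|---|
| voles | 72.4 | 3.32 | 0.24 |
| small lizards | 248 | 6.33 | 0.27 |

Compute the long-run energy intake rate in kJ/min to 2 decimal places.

R = (0.24×72.4 + 0.27×248) / (1 + 0.24×3.32 + 0.27×6.33) = 84.34/3.506 = 24.06 kJ/min.

24.06 kJ/min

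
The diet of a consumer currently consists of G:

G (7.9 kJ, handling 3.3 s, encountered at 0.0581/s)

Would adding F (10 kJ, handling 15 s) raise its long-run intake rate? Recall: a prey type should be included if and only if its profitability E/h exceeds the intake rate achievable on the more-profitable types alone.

Current rate: (0.0581×7.9)/(1 + 0.0581×3.3) = 0.3851 kJ/s.
Profitability of F: 10/15 = 0.6667 kJ/s.
0.6667 > 0.3851, so adding F raises the average — include it.

Yes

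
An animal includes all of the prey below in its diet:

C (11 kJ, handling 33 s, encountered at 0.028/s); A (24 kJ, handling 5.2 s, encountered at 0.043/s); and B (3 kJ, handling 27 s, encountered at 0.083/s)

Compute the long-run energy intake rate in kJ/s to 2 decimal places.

0.36 kJ/s

R = Σλ_iE_i / (1 + Σλ_ih_i)
Numerator: 0.028×11 + 0.043×24 + 0.083×3 = 1.589
Denominator: 1 + 0.028×33 + 0.043×5.2 + 0.083×27 = 4.389
R = 1.589/4.389 = 0.3621 kJ/s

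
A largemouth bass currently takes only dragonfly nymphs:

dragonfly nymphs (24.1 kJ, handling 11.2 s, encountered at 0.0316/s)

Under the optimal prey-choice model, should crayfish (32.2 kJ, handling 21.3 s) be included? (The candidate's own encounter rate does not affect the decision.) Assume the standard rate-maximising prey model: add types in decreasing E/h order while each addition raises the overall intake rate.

Yes

Intake rate on the current diet: R = (0.0316×24.1) / (1 + 0.0316×11.2) = 0.7616/1.354 = 0.5625 kJ/s.
Profitability of crayfish: 32.2/21.3 = 1.512 kJ/s.
1.512 > 0.5625, so adding crayfish raises the average — include it.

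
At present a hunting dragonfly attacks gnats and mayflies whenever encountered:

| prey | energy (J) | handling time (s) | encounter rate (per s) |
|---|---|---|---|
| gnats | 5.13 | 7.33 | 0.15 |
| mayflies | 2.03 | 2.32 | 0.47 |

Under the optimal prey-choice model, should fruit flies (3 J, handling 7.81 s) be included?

No

On gnats and mayflies alone, R = ΣλE/(1+Σλh) = 1.724/3.19 = 0.5403 J/s.
Profitability of fruit flies: 3/7.81 = 0.3841 J/s.
0.3841 < 0.5403, so adding fruit flies would lower the average — exclude it.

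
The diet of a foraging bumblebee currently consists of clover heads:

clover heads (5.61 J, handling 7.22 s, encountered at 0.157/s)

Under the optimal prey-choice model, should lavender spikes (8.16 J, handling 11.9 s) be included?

On clover heads alone, R = ΣλE/(1+Σλh) = 0.8808/2.134 = 0.4128 J/s.
lavender spikes: E/h = 8.16/11.9 = 0.6857 J/s.
Since 0.6857 > R, including lavender spikes increases the long-run rate.

Yes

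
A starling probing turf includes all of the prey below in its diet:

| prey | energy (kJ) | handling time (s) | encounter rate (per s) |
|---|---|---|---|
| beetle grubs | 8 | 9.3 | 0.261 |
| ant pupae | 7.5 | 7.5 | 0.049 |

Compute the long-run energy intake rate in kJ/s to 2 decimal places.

0.65 kJ/s

R = (0.261×8 + 0.049×7.5) / (1 + 0.261×9.3 + 0.049×7.5) = 2.456/3.795 = 0.6471 kJ/s.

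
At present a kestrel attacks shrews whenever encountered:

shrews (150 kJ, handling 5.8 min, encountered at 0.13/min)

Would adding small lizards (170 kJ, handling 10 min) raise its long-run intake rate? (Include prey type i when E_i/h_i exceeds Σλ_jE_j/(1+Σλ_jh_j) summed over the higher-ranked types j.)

On shrews alone, R = ΣλE/(1+Σλh) = 19.5/1.754 = 11.12 kJ/min.
Profitability of small lizards: 170/10 = 17 kJ/min.
Since 17 > R, including small lizards increases the long-run rate.

Yes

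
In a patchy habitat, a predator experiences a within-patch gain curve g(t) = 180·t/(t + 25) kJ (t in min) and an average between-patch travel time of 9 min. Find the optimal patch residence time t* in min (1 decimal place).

By the marginal value theorem, leave when the instantaneous gain rate g'(t) equals the habitat-wide average g(t)/(T + t).
g'(t) = 180·25/(t + 25)². Setting 180·25/(t+25)² = 180t/[(t+25)(9+t)] gives 25(9+t) = t(t+25), so t² = 25×9 = 225.
t* = √225 = 15 min.

15.0 min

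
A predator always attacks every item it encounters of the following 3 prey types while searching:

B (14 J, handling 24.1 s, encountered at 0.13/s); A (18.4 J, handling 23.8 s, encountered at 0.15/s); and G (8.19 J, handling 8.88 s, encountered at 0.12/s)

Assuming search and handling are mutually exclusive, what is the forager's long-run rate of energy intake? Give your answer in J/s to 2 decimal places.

Energy encountered per unit search time: 0.13×14 + 0.15×18.4 + 0.12×8.19 = 5.563 J/s.
Handling time per unit search time: 0.13×24.1 + 0.15×23.8 + 0.12×8.88 = 7.769.
Rate = 5.563/(1 + 7.769) = 0.6344 J/s.

0.63 J/s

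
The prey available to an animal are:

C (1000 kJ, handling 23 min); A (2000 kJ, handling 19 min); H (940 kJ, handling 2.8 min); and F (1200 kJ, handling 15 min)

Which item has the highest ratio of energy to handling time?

In descending order of E/h:
H: 940/2.8 = 336 kJ/min
A: 2000/19 = 105 kJ/min
F: 1200/15 = 80 kJ/min
C: 1000/23 = 43.5 kJ/min

H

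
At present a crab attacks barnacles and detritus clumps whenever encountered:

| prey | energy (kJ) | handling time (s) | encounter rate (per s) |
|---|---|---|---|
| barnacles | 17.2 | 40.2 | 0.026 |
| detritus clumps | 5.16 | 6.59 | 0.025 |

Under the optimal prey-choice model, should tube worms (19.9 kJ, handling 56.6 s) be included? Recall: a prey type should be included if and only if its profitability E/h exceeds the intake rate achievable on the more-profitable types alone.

Yes

Intake rate on the current diet: R = (0.026×17.2 + 0.025×5.16) / (1 + 0.026×40.2 + 0.025×6.59) = 0.5762/2.21 = 0.2607 kJ/s.
tube worms: E/h = 19.9/56.6 = 0.3516 kJ/s.
Since 0.3516 > R, including tube worms increases the long-run rate.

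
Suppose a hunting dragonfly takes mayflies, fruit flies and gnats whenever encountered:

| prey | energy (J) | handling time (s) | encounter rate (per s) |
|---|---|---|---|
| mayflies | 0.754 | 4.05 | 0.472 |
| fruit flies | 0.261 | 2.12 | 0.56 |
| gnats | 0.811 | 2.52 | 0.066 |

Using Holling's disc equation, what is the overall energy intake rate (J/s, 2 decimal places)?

R = (0.472×0.754 + 0.56×0.261 + 0.066×0.811) / (1 + 0.472×4.05 + 0.56×2.12 + 0.066×2.52) = 0.5556/4.265 = 0.1303 J/s.

0.13 J/s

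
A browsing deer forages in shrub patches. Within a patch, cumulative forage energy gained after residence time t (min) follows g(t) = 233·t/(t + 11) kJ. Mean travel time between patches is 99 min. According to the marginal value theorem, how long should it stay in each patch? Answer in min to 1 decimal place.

33.0 min

Optimal t* satisfies g'(t*) = g(t*)/(T + t*).
g'(t) = 233·11/(t + 11)². Setting 233·11/(t+11)² = 233t/[(t+11)(99+t)] gives 11(99+t) = t(t+11), so t² = 11×99 = 1089.
t* = √1089 = 33 min.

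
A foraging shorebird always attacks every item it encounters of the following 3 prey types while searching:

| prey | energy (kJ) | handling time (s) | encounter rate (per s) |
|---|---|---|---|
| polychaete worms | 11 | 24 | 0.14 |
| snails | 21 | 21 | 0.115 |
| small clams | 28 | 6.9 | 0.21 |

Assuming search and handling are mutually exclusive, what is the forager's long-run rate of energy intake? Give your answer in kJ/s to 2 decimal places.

1.20 kJ/s

R = (0.14×11 + 0.115×21 + 0.21×28) / (1 + 0.14×24 + 0.115×21 + 0.21×6.9) = 9.835/8.224 = 1.196 kJ/s.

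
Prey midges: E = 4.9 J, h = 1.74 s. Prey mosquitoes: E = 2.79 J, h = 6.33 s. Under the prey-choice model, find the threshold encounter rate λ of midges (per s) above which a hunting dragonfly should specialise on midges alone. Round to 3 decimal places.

0.107 per s

The zero-one rule: include mosquitoes iff E₂/h₂ > λE₁/(1+λh₁). Equality gives the switch point.
λE₁h₂ = E₂ + λE₂h₁ ⇒ λ = E₂/(E₁h₂ − E₂h₁) = 2.79/(31.02 − 4.855) = 0.1066 per s.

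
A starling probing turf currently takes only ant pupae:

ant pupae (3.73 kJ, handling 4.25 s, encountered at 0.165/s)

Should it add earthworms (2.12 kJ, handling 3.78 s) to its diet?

Intake rate on the current diet: R = (0.165×3.73) / (1 + 0.165×4.25) = 0.6155/1.701 = 0.3618 kJ/s.
Profitability of earthworms: 2.12/3.78 = 0.5608 kJ/s.
0.5608 > 0.3618, so adding earthworms raises the average — include it.

Yes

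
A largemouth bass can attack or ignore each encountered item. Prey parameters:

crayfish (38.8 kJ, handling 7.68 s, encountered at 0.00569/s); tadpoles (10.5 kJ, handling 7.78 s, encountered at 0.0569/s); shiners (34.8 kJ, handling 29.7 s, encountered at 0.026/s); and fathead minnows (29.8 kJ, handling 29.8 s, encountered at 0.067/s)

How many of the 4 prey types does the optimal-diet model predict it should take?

E/h in descending order: crayfish 5.05, tadpoles 1.35, shiners 1.17, fathead minnows 1 kJ/s. The optimal diet is the largest prefix of this list for which every included type satisfies E_i/h_i > R on the types above it.
Rate on top 1: 0.2115. tadpoles: 1.35 > 0.2115 → include.
Rate on top 2: 0.5505. shiners: 1.17 > 0.5505 → include.
Rate on top 3: 0.7629. fathead minnows: 1 > 0.7629 → include.
Optimal diet: crayfish, tadpoles, shiners, fathead minnows — 4 of 4 types.

4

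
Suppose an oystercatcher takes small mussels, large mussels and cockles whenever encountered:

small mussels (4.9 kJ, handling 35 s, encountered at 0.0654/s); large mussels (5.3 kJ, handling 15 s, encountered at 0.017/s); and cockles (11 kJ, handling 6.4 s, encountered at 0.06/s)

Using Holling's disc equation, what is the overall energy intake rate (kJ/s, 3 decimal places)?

Energy encountered per unit search time: 0.0654×4.9 + 0.017×5.3 + 0.06×11 = 1.071 kJ/s.
Handling time per unit search time: 0.0654×35 + 0.017×15 + 0.06×6.4 = 2.928.
Rate = 1.071/(1 + 2.928) = 0.2725 kJ/s.

0.273 kJ/s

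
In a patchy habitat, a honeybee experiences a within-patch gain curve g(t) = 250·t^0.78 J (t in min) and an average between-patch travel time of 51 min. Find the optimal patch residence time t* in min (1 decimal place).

180.8 min

Optimal t* satisfies g'(t*) = g(t*)/(T + t*).
g'(t) = 0.78·250·t^-0.22. Setting 0.78·250·t^-0.22 = 250·t^0.78/(51+t) gives 0.78(51+t) = t, so 0.22·t = 0.78×51.
t* = 0.78×51/0.22 = 180.8 min.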